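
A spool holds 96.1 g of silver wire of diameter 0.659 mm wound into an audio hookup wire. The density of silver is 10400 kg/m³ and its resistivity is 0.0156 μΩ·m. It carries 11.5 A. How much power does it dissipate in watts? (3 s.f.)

ρ = 0.0156 μΩ·m = 1.56×10^-8 Ω·m
A = π(d/2)² = π(3.2950e-04 m)² = 3.4108e-07 m²
L = m/(density·A) = 0.0961/(10400×3.4108e-07) = 27.09 m
R = ρL/A = (1.56×10^-8)(27.09)/(3.4108e-07) = 1.239 Ω
P = I²R = (11.5)² × 1.239 = 164 W

164 W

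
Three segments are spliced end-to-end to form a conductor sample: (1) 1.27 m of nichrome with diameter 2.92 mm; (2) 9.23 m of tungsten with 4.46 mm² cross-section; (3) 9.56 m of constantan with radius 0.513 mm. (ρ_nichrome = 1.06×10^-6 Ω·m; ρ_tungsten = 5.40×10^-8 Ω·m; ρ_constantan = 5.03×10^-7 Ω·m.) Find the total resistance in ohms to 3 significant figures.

6.13 Ω

Seg 1: A = π(d/2)² = π(1.4600e-03 m)² = 6.697e-06 m²
R_1 = (1.06×10^-6)(1.27)/(6.697e-06) = 0.201 Ω
Seg 2: A = 4.46 mm² = 4.460e-06 m²
R_2 = (5.40×10^-8)(9.23)/(4.460e-06) = 0.1118 Ω
Seg 3: A = πr² = π(5.1300e-04 m)² = 8.268e-07 m²
R_3 = (5.03×10^-7)(9.56)/(8.268e-07) = 5.816 Ω
R_total = R_1 + R_2 + R_3 = 6.13 Ω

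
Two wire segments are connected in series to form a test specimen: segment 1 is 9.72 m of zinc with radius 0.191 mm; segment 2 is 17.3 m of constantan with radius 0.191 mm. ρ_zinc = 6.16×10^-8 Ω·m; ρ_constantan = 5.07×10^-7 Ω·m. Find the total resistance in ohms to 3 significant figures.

Segment 1: A = πr² = π(1.9100e-04 m)² = 1.146e-07 m²
R₁ = ρL/A = (6.16×10^-8)(9.72)/(1.146e-07) = 5.224 Ω
R₂ = (5.07×10^-7)(17.3)/(1.146e-07) = 76.53 Ω
R = R₁ + R₂ = 81.8 Ω

81.8 Ω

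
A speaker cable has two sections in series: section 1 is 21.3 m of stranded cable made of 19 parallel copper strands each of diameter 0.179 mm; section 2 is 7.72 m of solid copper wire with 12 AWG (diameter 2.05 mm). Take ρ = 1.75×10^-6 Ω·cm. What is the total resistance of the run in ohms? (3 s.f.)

ρ = 1.75×10^-6 Ω·cm = 1.75×10^-8 Ω·m
Section 1: A_strand = π(8.9500e-05)² = 2.516e-08 m²; R₁ = ρL/(N·A_s) = (1.75×10^-8)(21.3)/(19×2.516e-08) = 0.7796 Ω
Section 2: A = π(2.05/2 mm)² = π(1.0250e-03 m)² = 3.301e-06 m²
R₂ = (1.75×10^-8)(7.72)/(3.301e-06) = 0.04093 Ω
R = R₁ + R₂ = 0.821 Ω

0.821 Ω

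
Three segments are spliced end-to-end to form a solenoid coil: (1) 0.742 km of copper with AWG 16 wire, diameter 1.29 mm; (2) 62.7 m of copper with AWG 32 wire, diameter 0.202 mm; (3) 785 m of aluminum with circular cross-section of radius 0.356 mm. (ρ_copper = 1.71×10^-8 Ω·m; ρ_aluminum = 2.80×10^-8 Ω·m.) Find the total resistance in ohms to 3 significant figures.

98.4 Ω

Seg 1: A = π(1.29/2 mm)² = π(6.4500e-04 m)² = 1.307e-06 m²
R_1 = (1.71×10^-8)(742)/(1.307e-06) = 9.708 Ω
Seg 2: A = π(0.202/2 mm)² = π(1.0100e-04 m)² = 3.205e-08 m²
R_2 = (1.71×10^-8)(62.7)/(3.205e-08) = 33.46 Ω
Seg 3: A = πr² = π(3.5600e-04 m)² = 3.982e-07 m²
R_3 = (2.80×10^-8)(785)/(3.982e-07) = 55.2 Ω
R_total = R_1 + R_2 + R_3 = 98.4 Ω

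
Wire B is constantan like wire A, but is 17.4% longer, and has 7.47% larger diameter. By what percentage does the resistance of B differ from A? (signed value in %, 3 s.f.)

R ∝ L/d², so R_B/R_A = (1 + 17.4/100) × (1 + 7.47/100)⁻²
= 1.174 × 0.8658 = 1.016
(R_B − R_A)/R_A = 1.016 − 1 = 1.65%

1.65%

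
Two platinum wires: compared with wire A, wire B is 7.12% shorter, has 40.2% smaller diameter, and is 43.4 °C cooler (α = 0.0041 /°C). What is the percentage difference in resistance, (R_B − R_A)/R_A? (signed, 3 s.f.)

R ∝ ρL/d² with ρ ∝ (1+αΔT), so R_B/R_A = (1 − 7.12/100) × (1 − 40.2/100)⁻² × (1 − 0.0041×43.4)
= 0.9288 × 2.796 × 0.8221 = 2.135
(R_B − R_A)/R_A = 2.135 − 1 = 114%

114%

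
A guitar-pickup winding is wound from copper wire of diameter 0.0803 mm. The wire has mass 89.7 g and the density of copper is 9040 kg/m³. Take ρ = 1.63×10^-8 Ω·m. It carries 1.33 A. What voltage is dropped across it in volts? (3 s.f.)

A = π(d/2)² = π(4.0150e-05 m)² = 5.0643e-09 m²
L = m/(density·A) = 0.0897/(9040×5.0643e-09) = 1959 m
R = ρL/A = (1.63×10^-8)(1959)/(5.0643e-09) = 6306 Ω
V = IR = 1.33 × 6306 = 8390 V

8390 V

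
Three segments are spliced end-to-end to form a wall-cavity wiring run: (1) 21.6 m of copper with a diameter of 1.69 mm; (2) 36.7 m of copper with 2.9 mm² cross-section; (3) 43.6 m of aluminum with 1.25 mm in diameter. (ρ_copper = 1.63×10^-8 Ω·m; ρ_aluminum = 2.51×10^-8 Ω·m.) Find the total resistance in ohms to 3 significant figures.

1.26 Ω

Seg 1: A = π(d/2)² = π(8.4500e-04 m)² = 2.243e-06 m²
R_1 = (1.63×10^-8)(21.6)/(2.243e-06) = 0.157 Ω
Seg 2: A = 2.9 mm² = 2.900e-06 m²
R_2 = (1.63×10^-8)(36.7)/(2.900e-06) = 0.2063 Ω
Seg 3: A = π(d/2)² = π(6.2500e-04 m)² = 1.227e-06 m²
R_3 = (2.51×10^-8)(43.6)/(1.227e-06) = 0.8918 Ω
R_total = R_1 + R_2 + R_3 = 1.26 Ω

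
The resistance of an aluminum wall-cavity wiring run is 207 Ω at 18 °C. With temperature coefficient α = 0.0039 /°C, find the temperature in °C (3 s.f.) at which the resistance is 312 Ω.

R = R₀(1 + α(T − T₀)) ⇒ T = T₀ + (R/R₀ − 1)/α
T = 18 + (312/207 − 1)/0.0039 = 18 + (0.5072)/0.0039 = 148 °C

148 °C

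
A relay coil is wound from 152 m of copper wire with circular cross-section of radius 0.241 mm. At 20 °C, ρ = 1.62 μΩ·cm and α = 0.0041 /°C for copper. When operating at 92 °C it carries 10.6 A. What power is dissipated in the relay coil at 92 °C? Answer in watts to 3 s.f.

1960 W

ρ = 1.62 μΩ·cm = 1.62×10^-8 Ω·m
A = πr² = π(2.4100e-04 m)² = 1.825e-07 m²
R₍20₎ = ρL/A = (1.62×10^-8)(152)/(1.825e-07) = 13.5 Ω
R₍92₎ = R₍20₎(1 + αΔT) = 13.5 × (1 + 0.0041×72) = 17.48 Ω
P = I²R = (10.6)² × 17.48 = 1960 W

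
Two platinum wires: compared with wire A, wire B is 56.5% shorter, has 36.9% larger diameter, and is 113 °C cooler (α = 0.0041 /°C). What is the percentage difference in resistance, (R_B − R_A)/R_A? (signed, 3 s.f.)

-87.5%

R ∝ ρL/d² with ρ ∝ (1+αΔT), so R_B/R_A = (1 − 56.5/100) × (1 + 36.9/100)⁻² × (1 − 0.0041×113)
= 0.435 × 0.5336 × 0.5367 = 0.1246
(R_B − R_A)/R_A = 0.1246 − 1 = -87.5%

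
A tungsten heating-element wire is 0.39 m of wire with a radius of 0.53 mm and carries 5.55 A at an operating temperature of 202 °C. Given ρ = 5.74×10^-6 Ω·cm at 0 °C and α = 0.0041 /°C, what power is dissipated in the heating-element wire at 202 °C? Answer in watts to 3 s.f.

1.43 W

ρ = 5.74×10^-6 Ω·cm = 5.74×10^-8 Ω·m
A = πr² = π(5.3000e-04 m)² = 8.825e-07 m²
R₍0₎ = ρL/A = (5.74×10^-8)(0.39)/(8.825e-07) = 0.02537 Ω
R₍202₎ = R₍0₎(1 + αΔT) = 0.02537 × (1 + 0.0041×202) = 0.04638 Ω
P = I²R = (5.55)² × 0.04638 = 1.43 W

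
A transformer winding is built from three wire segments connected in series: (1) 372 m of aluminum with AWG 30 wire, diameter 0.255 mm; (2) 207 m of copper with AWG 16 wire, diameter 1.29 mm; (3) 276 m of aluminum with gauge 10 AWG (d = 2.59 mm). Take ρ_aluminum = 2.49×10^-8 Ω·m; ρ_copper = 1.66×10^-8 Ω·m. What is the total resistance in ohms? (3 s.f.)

Seg 1: A = π(0.255/2 mm)² = π(1.2750e-04 m)² = 5.107e-08 m²
R_1 = (2.49×10^-8)(372)/(5.107e-08) = 181.4 Ω
Seg 2: A = π(1.29/2 mm)² = π(6.4500e-04 m)² = 1.307e-06 m²
R_2 = (1.66×10^-8)(207)/(1.307e-06) = 2.629 Ω
Seg 3: A = π(2.59/2 mm)² = π(1.2950e-03 m)² = 5.269e-06 m²
R_3 = (2.49×10^-8)(276)/(5.269e-06) = 1.304 Ω
R_total = R_1 + R_2 + R_3 = 185 Ω

185 Ω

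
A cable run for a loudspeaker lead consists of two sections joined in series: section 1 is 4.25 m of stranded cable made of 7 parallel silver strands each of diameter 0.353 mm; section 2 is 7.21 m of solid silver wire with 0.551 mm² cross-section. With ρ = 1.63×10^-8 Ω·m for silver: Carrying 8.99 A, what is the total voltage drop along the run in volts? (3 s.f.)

2.83 V

Section 1: A_strand = π(1.7650e-04)² = 9.787e-08 m²; R₁ = ρL/(N·A_s) = (1.63×10^-8)(4.25)/(7×9.787e-08) = 0.1011 Ω
Section 2: A = 0.551 mm² = 5.510e-07 m²
R₂ = (1.63×10^-8)(7.21)/(5.510e-07) = 0.2133 Ω
R = R₁ + R₂ = 0.3144 Ω
V = IR = 8.99 × 0.3144 = 2.83 V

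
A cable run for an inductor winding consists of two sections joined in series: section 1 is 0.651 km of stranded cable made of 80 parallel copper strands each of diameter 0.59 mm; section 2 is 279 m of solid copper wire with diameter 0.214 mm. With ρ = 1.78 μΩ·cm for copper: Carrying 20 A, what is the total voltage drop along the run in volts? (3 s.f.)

2770 V

ρ = 1.78 μΩ·cm = 1.78×10^-8 Ω·m
Section 1: A_strand = π(2.9500e-04)² = 2.734e-07 m²; R₁ = ρL/(N·A_s) = (1.78×10^-8)(651)/(80×2.734e-07) = 0.5298 Ω
Section 2: A = π(d/2)² = π(1.0700e-04 m)² = 3.597e-08 m²
R₂ = (1.78×10^-8)(279)/(3.597e-08) = 138.1 Ω
R = R₁ + R₂ = 138.6 Ω
V = IR = 20 × 138.6 = 2770 V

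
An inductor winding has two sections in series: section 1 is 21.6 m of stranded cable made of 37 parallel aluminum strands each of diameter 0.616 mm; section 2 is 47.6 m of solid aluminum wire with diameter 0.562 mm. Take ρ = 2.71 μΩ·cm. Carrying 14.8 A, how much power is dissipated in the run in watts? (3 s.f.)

1150 W

ρ = 2.71 μΩ·cm = 2.71×10^-8 Ω·m
Section 1: A_strand = π(3.0800e-04)² = 2.980e-07 m²; R₁ = ρL/(N·A_s) = (2.71×10^-8)(21.6)/(37×2.980e-07) = 0.05308 Ω
Section 2: A = π(d/2)² = π(2.8100e-04 m)² = 2.481e-07 m²
R₂ = (2.71×10^-8)(47.6)/(2.481e-07) = 5.2 Ω
R = R₁ + R₂ = 5.253 Ω
P = I²R = (14.8)² × 5.253 = 1150 W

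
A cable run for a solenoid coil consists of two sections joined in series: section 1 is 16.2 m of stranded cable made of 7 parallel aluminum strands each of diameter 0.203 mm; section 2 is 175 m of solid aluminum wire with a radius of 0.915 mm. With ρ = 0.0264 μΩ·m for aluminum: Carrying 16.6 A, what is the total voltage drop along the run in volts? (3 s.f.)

60.5 V

ρ = 0.0264 μΩ·m = 2.64×10^-8 Ω·m
Section 1: A_strand = π(1.0150e-04)² = 3.237e-08 m²; R₁ = ρL/(N·A_s) = (2.64×10^-8)(16.2)/(7×3.237e-08) = 1.888 Ω
Section 2: A = πr² = π(9.1500e-04 m)² = 2.630e-06 m²
R₂ = (2.64×10^-8)(175)/(2.630e-06) = 1.757 Ω
R = R₁ + R₂ = 3.644 Ω
V = IR = 16.6 × 3.644 = 60.5 V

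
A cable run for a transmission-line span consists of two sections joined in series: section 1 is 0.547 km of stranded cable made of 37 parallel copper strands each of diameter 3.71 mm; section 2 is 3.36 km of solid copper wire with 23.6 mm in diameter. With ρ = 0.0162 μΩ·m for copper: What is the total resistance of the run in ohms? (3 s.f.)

0.147 Ω

ρ = 0.0162 μΩ·m = 1.62×10^-8 Ω·m
Section 1: A_strand = π(1.8550e-03)² = 1.081e-05 m²; R₁ = ρL/(N·A_s) = (1.62×10^-8)(547)/(37×1.081e-05) = 0.02215 Ω
Section 2: A = π(d/2)² = π(1.1800e-02 m)² = 4.374e-04 m²
R₂ = (1.62×10^-8)(3360)/(4.374e-04) = 0.1244 Ω
R = R₁ + R₂ = 0.147 Ω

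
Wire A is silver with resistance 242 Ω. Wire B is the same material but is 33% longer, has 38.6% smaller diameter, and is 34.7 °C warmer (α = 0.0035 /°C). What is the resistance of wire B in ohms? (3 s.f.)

R ∝ ρL/d² with ρ ∝ (1+αΔT), so R_B/R_A = (1 + 33/100) × (1 − 38.6/100)⁻² × (1 + 0.0035×34.7)
= 1.33 × 2.652 × 1.121 = 3.956
R_B = 3.956 × 242 = 957 Ω

957 Ω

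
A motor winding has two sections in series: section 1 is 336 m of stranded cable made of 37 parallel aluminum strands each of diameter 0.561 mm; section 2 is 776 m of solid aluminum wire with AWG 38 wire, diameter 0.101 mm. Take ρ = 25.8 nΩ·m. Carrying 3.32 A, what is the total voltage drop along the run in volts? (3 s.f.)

8300 V

ρ = 25.8 nΩ·m = 2.58×10^-8 Ω·m
Section 1: A_strand = π(2.8050e-04)² = 2.472e-07 m²; R₁ = ρL/(N·A_s) = (2.58×10^-8)(336)/(37×2.472e-07) = 0.9479 Ω
Section 2: A = π(0.101/2 mm)² = π(5.0500e-05 m)² = 8.012e-09 m²
R₂ = (2.58×10^-8)(776)/(8.012e-09) = 2499 Ω
R = R₁ + R₂ = 2500 Ω
V = IR = 3.32 × 2500 = 8300 V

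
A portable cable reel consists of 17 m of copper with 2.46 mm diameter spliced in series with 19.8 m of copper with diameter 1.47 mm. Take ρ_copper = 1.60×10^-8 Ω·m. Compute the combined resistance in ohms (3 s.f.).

Segment 1: A = π(d/2)² = π(1.2300e-03 m)² = 4.753e-06 m²
R₁ = ρL/A = (1.60×10^-8)(17)/(4.753e-06) = 0.05723 Ω
Segment 2: A = π(d/2)² = π(7.3500e-04 m)² = 1.697e-06 m²
R₂ = (1.60×10^-8)(19.8)/(1.697e-06) = 0.1867 Ω
R = R₁ + R₂ = 0.244 Ω

0.244 Ω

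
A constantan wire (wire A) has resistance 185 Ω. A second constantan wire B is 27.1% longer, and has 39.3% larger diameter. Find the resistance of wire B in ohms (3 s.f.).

R ∝ L/d², so R_B/R_A = (1 + 27.1/100) × (1 + 39.3/100)⁻²
= 1.271 × 0.5153 = 0.655
R_B = 0.655 × 185 = 121 Ω

121 Ω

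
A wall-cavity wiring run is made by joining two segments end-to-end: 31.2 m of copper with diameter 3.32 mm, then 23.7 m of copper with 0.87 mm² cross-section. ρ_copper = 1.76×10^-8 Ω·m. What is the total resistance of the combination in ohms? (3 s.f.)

0.543 Ω

Segment 1: A = π(d/2)² = π(1.6600e-03 m)² = 8.657e-06 m²
R₁ = ρL/A = (1.76×10^-8)(31.2)/(8.657e-06) = 0.06343 Ω
Segment 2: A = 0.87 mm² = 8.700e-07 m²
R₂ = (1.76×10^-8)(23.7)/(8.700e-07) = 0.4794 Ω
R = R₁ + R₂ = 0.543 Ω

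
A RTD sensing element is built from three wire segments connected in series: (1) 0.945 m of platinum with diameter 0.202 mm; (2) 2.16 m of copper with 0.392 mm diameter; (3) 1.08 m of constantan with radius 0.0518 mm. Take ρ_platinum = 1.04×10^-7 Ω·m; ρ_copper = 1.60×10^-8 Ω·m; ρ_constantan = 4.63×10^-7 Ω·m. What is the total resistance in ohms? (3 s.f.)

62.7 Ω

Seg 1: A = π(d/2)² = π(1.0100e-04 m)² = 3.205e-08 m²
R_1 = (1.04×10^-7)(0.945)/(3.205e-08) = 3.067 Ω
Seg 2: A = π(d/2)² = π(1.9600e-04 m)² = 1.207e-07 m²
R_2 = (1.60×10^-8)(2.16)/(1.207e-07) = 0.2864 Ω
Seg 3: A = πr² = π(5.1800e-05 m)² = 8.430e-09 m²
R_3 = (4.63×10^-7)(1.08)/(8.430e-09) = 59.32 Ω
R_total = R_1 + R_2 + R_3 = 62.7 Ω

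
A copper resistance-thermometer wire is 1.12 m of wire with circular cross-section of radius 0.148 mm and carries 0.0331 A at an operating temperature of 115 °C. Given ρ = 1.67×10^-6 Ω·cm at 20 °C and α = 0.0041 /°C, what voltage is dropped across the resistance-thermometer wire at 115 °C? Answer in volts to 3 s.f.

ρ = 1.67×10^-6 Ω·cm = 1.67×10^-8 Ω·m
A = πr² = π(1.4800e-04 m)² = 6.881e-08 m²
R₍20₎ = ρL/A = (1.67×10^-8)(1.12)/(6.881e-08) = 0.2718 Ω
R₍115₎ = R₍20₎(1 + αΔT) = 0.2718 × (1 + 0.0041×95) = 0.3777 Ω
V = IR = 0.0331 × 0.3777 = 0.0125 V

0.0125 V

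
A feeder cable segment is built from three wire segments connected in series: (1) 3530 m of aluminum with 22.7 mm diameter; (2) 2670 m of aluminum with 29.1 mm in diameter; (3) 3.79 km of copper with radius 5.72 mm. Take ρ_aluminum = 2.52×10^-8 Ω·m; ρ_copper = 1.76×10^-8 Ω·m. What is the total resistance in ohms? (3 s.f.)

Seg 1: A = π(d/2)² = π(1.1350e-02 m)² = 4.047e-04 m²
R_1 = (2.52×10^-8)(3530)/(4.047e-04) = 0.2198 Ω
Seg 2: A = π(d/2)² = π(1.4550e-02 m)² = 6.651e-04 m²
R_2 = (2.52×10^-8)(2670)/(6.651e-04) = 0.1012 Ω
Seg 3: A = πr² = π(5.7200e-03 m)² = 1.028e-04 m²
R_3 = (1.76×10^-8)(3790)/(1.028e-04) = 0.6489 Ω
R_total = R_1 + R_2 + R_3 = 0.970 Ω

0.970 Ω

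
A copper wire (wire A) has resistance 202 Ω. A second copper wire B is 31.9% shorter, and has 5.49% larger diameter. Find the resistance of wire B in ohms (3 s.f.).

124 Ω

R ∝ L/d², so R_B/R_A = (1 − 31.9/100) × (1 + 5.49/100)⁻²
= 0.681 × 0.8986 = 0.612
R_B = 0.612 × 202 = 124 Ω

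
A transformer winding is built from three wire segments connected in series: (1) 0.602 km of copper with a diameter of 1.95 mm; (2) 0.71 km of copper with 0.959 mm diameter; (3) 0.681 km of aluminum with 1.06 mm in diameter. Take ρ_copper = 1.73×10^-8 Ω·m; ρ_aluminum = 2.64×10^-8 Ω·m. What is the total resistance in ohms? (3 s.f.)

40.9 Ω

Seg 1: A = π(d/2)² = π(9.7500e-04 m)² = 2.986e-06 m²
R_1 = (1.73×10^-8)(602)/(2.986e-06) = 3.487 Ω
Seg 2: A = π(d/2)² = π(4.7950e-04 m)² = 7.223e-07 m²
R_2 = (1.73×10^-8)(710)/(7.223e-07) = 17.01 Ω
Seg 3: A = π(d/2)² = π(5.3000e-04 m)² = 8.825e-07 m²
R_3 = (2.64×10^-8)(681)/(8.825e-07) = 20.37 Ω
R_total = R_1 + R_2 + R_3 = 40.9 Ω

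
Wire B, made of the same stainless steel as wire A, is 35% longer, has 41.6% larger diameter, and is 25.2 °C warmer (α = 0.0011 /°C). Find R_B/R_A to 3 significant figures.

R ∝ ρL/d² with ρ ∝ (1+αΔT), so R_B/R_A = (1 + 35/100) × (1 + 41.6/100)⁻² × (1 + 0.0011×25.2)
= 1.35 × 0.4987 × 1.028 = 0.692

0.692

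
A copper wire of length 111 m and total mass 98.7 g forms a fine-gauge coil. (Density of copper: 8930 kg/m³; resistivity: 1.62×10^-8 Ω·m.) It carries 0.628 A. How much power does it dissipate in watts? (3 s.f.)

A = m/(density·L) = 0.0987/(8930×111) = 9.9573e-08 m²
R = ρL/A = (1.62×10^-8)(111)/(9.9573e-08) = 18.06 Ω
P = I²R = (0.628)² × 18.06 = 7.12 W

7.12 W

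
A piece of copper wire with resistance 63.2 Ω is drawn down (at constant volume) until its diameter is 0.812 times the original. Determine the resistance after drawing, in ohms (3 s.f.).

145 Ω

Volume constant ⇒ L' = L/r² with r = 0.812. R' = ρL'/A' = ρ(L/r²)/(πr²d₀²/4) = R/r⁴.
R' = 2.3 × 63.2 = 145 Ω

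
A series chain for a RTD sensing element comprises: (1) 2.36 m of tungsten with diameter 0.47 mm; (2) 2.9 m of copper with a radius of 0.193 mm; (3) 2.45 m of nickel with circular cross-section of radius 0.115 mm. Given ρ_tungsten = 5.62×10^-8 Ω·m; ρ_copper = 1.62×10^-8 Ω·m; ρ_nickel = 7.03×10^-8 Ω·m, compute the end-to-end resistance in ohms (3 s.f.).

5.31 Ω

Seg 1: A = π(d/2)² = π(2.3500e-04 m)² = 1.735e-07 m²
R_1 = (5.62×10^-8)(2.36)/(1.735e-07) = 0.7645 Ω
Seg 2: A = πr² = π(1.9300e-04 m)² = 1.170e-07 m²
R_2 = (1.62×10^-8)(2.9)/(1.170e-07) = 0.4015 Ω
Seg 3: A = πr² = π(1.1500e-04 m)² = 4.155e-08 m²
R_3 = (7.03×10^-8)(2.45)/(4.155e-08) = 4.145 Ω
R_total = R_1 + R_2 + R_3 = 5.31 Ω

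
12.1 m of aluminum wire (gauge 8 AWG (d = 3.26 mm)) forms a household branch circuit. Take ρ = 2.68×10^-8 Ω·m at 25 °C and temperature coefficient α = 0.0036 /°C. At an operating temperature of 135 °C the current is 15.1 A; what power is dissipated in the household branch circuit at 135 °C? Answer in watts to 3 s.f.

A = π(3.26/2 mm)² = π(1.6300e-03 m)² = 8.347e-06 m²
R₍25₎ = ρL/A = (2.68×10^-8)(12.1)/(8.347e-06) = 0.03885 Ω
R₍135₎ = R₍25₎(1 + αΔT) = 0.03885 × (1 + 0.0036×110) = 0.05424 Ω
P = I²R = (15.1)² × 0.05424 = 12.4 W

12.4 W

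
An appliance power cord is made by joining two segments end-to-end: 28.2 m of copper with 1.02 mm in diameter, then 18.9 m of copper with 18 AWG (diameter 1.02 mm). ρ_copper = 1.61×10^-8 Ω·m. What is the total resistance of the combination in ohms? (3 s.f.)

0.928 Ω

Segment 1: A = π(d/2)² = π(5.1000e-04 m)² = 8.171e-07 m²
R₁ = ρL/A = (1.61×10^-8)(28.2)/(8.171e-07) = 0.5556 Ω
Segment 2: A = π(1.02/2 mm)² = π(5.1000e-04 m)² = 8.171e-07 m²
R₂ = (1.61×10^-8)(18.9)/(8.171e-07) = 0.3724 Ω
R = R₁ + R₂ = 0.928 Ω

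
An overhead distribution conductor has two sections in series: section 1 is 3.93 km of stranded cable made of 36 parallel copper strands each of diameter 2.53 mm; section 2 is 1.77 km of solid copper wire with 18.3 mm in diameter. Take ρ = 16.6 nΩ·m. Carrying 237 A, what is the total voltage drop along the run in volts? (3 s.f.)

ρ = 16.6 nΩ·m = 1.66×10^-8 Ω·m
Section 1: A_strand = π(1.2650e-03)² = 5.027e-06 m²; R₁ = ρL/(N·A_s) = (1.66×10^-8)(3930)/(36×5.027e-06) = 0.3605 Ω
Section 2: A = π(d/2)² = π(9.1500e-03 m)² = 2.630e-04 m²
R₂ = (1.66×10^-8)(1770)/(2.630e-04) = 0.1117 Ω
R = R₁ + R₂ = 0.4722 Ω
V = IR = 237 × 0.4722 = 112 V

112 V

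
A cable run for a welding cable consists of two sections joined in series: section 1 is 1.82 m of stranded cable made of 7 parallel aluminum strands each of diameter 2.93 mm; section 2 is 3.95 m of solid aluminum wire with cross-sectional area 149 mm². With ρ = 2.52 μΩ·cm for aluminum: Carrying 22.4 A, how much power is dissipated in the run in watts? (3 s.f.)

0.823 W

ρ = 2.52 μΩ·cm = 2.52×10^-8 Ω·m
Section 1: A_strand = π(1.4650e-03)² = 6.743e-06 m²; R₁ = ρL/(N·A_s) = (2.52×10^-8)(1.82)/(7×6.743e-06) = 9.717×10^-4 Ω
Section 2: A = 149 mm² = 1.490e-04 m²
R₂ = (2.52×10^-8)(3.95)/(1.490e-04) = 6.681×10^-4 Ω
R = R₁ + R₂ = 0.00164 Ω
P = I²R = (22.4)² × 0.00164 = 0.823 W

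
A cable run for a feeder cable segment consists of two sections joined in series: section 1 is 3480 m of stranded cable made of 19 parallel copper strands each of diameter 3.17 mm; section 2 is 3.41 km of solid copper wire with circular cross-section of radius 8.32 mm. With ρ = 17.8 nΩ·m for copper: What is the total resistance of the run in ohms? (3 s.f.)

ρ = 17.8 nΩ·m = 1.78×10^-8 Ω·m
Section 1: A_strand = π(1.5850e-03)² = 7.892e-06 m²; R₁ = ρL/(N·A_s) = (1.78×10^-8)(3480)/(19×7.892e-06) = 0.4131 Ω
Section 2: A = πr² = π(8.3200e-03 m)² = 2.175e-04 m²
R₂ = (1.78×10^-8)(3410)/(2.175e-04) = 0.2791 Ω
R = R₁ + R₂ = 0.692 Ω

0.692 Ω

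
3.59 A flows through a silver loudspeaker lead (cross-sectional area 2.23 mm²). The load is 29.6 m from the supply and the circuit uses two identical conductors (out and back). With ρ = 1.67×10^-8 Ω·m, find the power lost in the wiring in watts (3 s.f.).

5.71 W

A = 2.23 mm² = 2.230e-06 m²
Total conductor length (both ways) L = 2 × 29.6 = 59.2 m
R = ρL/A = (1.67×10^-8)(59.2)/(2.230e-06) = 0.4433 Ω
P = I²R = (3.59)² × 0.4433 = 5.71 W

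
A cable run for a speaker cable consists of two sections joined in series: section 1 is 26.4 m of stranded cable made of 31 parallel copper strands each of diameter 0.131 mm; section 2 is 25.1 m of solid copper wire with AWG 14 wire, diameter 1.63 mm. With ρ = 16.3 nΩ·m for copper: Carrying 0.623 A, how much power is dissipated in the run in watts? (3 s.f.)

0.476 W

ρ = 16.3 nΩ·m = 1.63×10^-8 Ω·m
Section 1: A_strand = π(6.5500e-05)² = 1.348e-08 m²; R₁ = ρL/(N·A_s) = (1.63×10^-8)(26.4)/(31×1.348e-08) = 1.03 Ω
Section 2: A = π(1.63/2 mm)² = π(8.1500e-04 m)² = 2.087e-06 m²
R₂ = (1.63×10^-8)(25.1)/(2.087e-06) = 0.1961 Ω
R = R₁ + R₂ = 1.226 Ω
P = I²R = (0.623)² × 1.226 = 0.476 W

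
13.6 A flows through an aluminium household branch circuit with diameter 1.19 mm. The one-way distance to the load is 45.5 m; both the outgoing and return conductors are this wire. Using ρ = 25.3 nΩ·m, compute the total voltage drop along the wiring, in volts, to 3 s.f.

28.2 V

ρ = 25.3 nΩ·m = 2.53×10^-8 Ω·m
A = π(d/2)² = π(5.9500e-04 m)² = 1.112e-06 m²
Total conductor length (both ways) L = 2 × 45.5 = 91 m
R = ρL/A = (2.53×10^-8)(91)/(1.112e-06) = 2.07 Ω
V = IR = 13.6 × 2.07 = 28.2 V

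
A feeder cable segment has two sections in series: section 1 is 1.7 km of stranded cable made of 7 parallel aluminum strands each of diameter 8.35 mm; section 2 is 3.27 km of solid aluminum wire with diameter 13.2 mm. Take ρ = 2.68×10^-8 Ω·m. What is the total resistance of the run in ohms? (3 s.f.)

Section 1: A_strand = π(4.1750e-03)² = 5.476e-05 m²; R₁ = ρL/(N·A_s) = (2.68×10^-8)(1700)/(7×5.476e-05) = 0.1189 Ω
Section 2: A = π(d/2)² = π(6.6000e-03 m)² = 1.368e-04 m²
R₂ = (2.68×10^-8)(3270)/(1.368e-04) = 0.6404 Ω
R = R₁ + R₂ = 0.759 Ω

0.759 Ω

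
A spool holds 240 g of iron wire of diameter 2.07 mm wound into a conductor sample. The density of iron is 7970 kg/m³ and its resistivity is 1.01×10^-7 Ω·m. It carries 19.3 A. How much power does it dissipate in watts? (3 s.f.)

100 W

A = π(d/2)² = π(1.0350e-03 m)² = 3.3654e-06 m²
L = m/(density·A) = 0.24/(7970×3.3654e-06) = 8.948 m
R = ρL/A = (1.01×10^-7)(8.948)/(3.3654e-06) = 0.2685 Ω
P = I²R = (19.3)² × 0.2685 = 100 W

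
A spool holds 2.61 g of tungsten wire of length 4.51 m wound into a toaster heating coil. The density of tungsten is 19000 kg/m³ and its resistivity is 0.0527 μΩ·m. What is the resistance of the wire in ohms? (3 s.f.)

7.80 Ω

ρ = 0.0527 μΩ·m = 5.27×10^-8 Ω·m
A = m/(density·L) = 0.00261/(19000×4.51) = 3.0459e-08 m²
R = ρL/A = (5.27×10^-8)(4.51)/(3.0459e-08) = 7.80 Ω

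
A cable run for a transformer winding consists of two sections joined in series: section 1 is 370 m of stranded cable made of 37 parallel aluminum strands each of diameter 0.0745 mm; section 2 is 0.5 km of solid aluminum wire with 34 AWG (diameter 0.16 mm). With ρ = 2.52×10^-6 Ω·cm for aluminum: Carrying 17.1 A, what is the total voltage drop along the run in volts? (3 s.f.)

ρ = 2.52×10^-6 Ω·cm = 2.52×10^-8 Ω·m
Section 1: A_strand = π(3.7250e-05)² = 4.359e-09 m²; R₁ = ρL/(N·A_s) = (2.52×10^-8)(370)/(37×4.359e-09) = 57.81 Ω
Section 2: A = π(0.16/2 mm)² = π(8.0000e-05 m)² = 2.011e-08 m²
R₂ = (2.52×10^-8)(500)/(2.011e-08) = 626.7 Ω
R = R₁ + R₂ = 684.5 Ω
V = IR = 17.1 × 684.5 = 11700 V

11700 V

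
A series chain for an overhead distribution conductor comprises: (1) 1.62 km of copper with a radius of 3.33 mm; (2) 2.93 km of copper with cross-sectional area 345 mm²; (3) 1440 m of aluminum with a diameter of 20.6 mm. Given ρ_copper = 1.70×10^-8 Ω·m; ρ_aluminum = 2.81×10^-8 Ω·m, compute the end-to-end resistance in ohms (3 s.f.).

1.06 Ω

Seg 1: A = πr² = π(3.3300e-03 m)² = 3.484e-05 m²
R_1 = (1.70×10^-8)(1620)/(3.484e-05) = 0.7905 Ω
Seg 2: A = 345 mm² = 3.450e-04 m²
R_2 = (1.70×10^-8)(2930)/(3.450e-04) = 0.1444 Ω
Seg 3: A = π(d/2)² = π(1.0300e-02 m)² = 3.333e-04 m²
R_3 = (2.81×10^-8)(1440)/(3.333e-04) = 0.1214 Ω
R_total = R_1 + R_2 + R_3 = 1.06 Ω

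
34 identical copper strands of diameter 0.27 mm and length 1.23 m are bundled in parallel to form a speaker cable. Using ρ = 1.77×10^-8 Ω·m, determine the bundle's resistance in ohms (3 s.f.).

A_strand = π(1.3500e-04 m)² = 5.726e-08 m²
R_strand = ρL/A = (1.77×10^-8)(1.23)/(5.726e-08) = 0.3802 Ω
R_total = R_strand/N = 0.3802/34 = 0.0112 Ω

0.0112 Ω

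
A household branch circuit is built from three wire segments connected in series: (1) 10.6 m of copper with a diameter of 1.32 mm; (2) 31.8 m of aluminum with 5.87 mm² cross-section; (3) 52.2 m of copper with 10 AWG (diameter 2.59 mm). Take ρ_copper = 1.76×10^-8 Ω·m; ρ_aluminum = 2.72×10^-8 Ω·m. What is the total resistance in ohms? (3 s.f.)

Seg 1: A = π(d/2)² = π(6.6000e-04 m)² = 1.368e-06 m²
R_1 = (1.76×10^-8)(10.6)/(1.368e-06) = 0.1363 Ω
Seg 2: A = 5.87 mm² = 5.870e-06 m²
R_2 = (2.72×10^-8)(31.8)/(5.870e-06) = 0.1474 Ω
Seg 3: A = π(2.59/2 mm)² = π(1.2950e-03 m)² = 5.269e-06 m²
R_3 = (1.76×10^-8)(52.2)/(5.269e-06) = 0.1744 Ω
R_total = R_1 + R_2 + R_3 = 0.458 Ω

0.458 Ω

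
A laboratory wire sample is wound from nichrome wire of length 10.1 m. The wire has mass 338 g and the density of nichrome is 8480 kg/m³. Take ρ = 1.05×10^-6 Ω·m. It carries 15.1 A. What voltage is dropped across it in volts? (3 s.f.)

40.6 V

A = m/(density·L) = 0.338/(8480×10.1) = 3.9464e-06 m²
R = ρL/A = (1.05×10^-6)(10.1)/(3.9464e-06) = 2.687 Ω
V = IR = 15.1 × 2.687 = 40.6 V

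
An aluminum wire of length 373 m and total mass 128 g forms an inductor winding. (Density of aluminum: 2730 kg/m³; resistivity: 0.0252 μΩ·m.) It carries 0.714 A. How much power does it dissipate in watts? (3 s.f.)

38.1 W

ρ = 0.0252 μΩ·m = 2.52×10^-8 Ω·m
A = m/(density·L) = 0.128/(2730×373) = 1.2570e-07 m²
R = ρL/A = (2.52×10^-8)(373)/(1.2570e-07) = 74.78 Ω
P = I²R = (0.714)² × 74.78 = 38.1 W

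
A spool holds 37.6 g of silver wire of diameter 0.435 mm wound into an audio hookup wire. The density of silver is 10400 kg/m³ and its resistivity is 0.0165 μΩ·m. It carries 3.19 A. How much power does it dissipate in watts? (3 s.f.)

ρ = 0.0165 μΩ·m = 1.65×10^-8 Ω·m
A = π(d/2)² = π(2.1750e-04 m)² = 1.4862e-07 m²
L = m/(density·A) = 0.0376/(10400×1.4862e-07) = 24.33 m
R = ρL/A = (1.65×10^-8)(24.33)/(1.4862e-07) = 2.701 Ω
P = I²R = (3.19)² × 2.701 = 27.5 W

27.5 W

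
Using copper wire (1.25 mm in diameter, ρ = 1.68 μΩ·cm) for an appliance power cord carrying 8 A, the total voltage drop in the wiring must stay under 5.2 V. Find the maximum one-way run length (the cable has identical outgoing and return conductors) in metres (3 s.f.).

23.7 m

ρ = 1.68 μΩ·cm = 1.68×10^-8 Ω·m
A = π(d/2)² = π(6.2500e-04 m)² = 1.227e-06 m²
L_max = V_max·A/(2·ρI) = (5.2)(1.227e-06)/(2×1.68×10^-8×8) = 23.7 m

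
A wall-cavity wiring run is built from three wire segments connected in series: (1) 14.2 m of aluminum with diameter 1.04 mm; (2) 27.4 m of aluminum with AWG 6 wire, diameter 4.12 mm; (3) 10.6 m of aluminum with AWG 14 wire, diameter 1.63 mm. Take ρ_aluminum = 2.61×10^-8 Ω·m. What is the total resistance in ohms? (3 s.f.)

0.623 Ω

Seg 1: A = π(d/2)² = π(5.2000e-04 m)² = 8.495e-07 m²
R_1 = (2.61×10^-8)(14.2)/(8.495e-07) = 0.4363 Ω
Seg 2: A = π(4.12/2 mm)² = π(2.0600e-03 m)² = 1.333e-05 m²
R_2 = (2.61×10^-8)(27.4)/(1.333e-05) = 0.05364 Ω
Seg 3: A = π(1.63/2 mm)² = π(8.1500e-04 m)² = 2.087e-06 m²
R_3 = (2.61×10^-8)(10.6)/(2.087e-06) = 0.1326 Ω
R_total = R_1 + R_2 + R_3 = 0.623 Ω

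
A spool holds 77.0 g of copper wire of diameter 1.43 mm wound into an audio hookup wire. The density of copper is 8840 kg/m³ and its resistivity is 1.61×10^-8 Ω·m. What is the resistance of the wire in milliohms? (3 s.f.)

A = π(d/2)² = π(7.1500e-04 m)² = 1.6061e-06 m²
L = m/(density·A) = 0.077/(8840×1.6061e-06) = 5.423 m
R = ρL/A = (1.61×10^-8)(5.423)/(1.6061e-06) = 54.4 mΩ

54.4 mΩ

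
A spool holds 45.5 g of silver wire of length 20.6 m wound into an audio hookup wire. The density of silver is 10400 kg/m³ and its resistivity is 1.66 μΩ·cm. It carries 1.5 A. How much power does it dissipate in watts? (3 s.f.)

3.62 W

ρ = 1.66 μΩ·cm = 1.66×10^-8 Ω·m
A = m/(density·L) = 0.0455/(10400×20.6) = 2.1238e-07 m²
R = ρL/A = (1.66×10^-8)(20.6)/(2.1238e-07) = 1.61 Ω
P = I²R = (1.5)² × 1.61 = 3.62 W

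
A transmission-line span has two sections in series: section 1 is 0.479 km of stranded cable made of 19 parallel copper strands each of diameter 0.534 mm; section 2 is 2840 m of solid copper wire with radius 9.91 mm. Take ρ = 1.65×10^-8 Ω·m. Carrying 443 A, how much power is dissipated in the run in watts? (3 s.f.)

3.94×10^5 W

Section 1: A_strand = π(2.6700e-04)² = 2.240e-07 m²; R₁ = ρL/(N·A_s) = (1.65×10^-8)(479)/(19×2.240e-07) = 1.857 Ω
Section 2: A = πr² = π(9.9100e-03 m)² = 3.085e-04 m²
R₂ = (1.65×10^-8)(2840)/(3.085e-04) = 0.1519 Ω
R = R₁ + R₂ = 2.009 Ω
P = I²R = (443)² × 2.009 = 3.94×10^5 W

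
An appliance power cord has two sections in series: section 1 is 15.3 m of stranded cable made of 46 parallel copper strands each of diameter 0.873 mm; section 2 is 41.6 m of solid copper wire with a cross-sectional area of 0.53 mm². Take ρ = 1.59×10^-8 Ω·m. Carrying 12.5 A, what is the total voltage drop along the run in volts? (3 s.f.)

Section 1: A_strand = π(4.3650e-04)² = 5.986e-07 m²; R₁ = ρL/(N·A_s) = (1.59×10^-8)(15.3)/(46×5.986e-07) = 0.008835 Ω
Section 2: A = 0.53 mm² = 5.300e-07 m²
R₂ = (1.59×10^-8)(41.6)/(5.300e-07) = 1.248 Ω
R = R₁ + R₂ = 1.257 Ω
V = IR = 12.5 × 1.257 = 15.7 V

15.7 V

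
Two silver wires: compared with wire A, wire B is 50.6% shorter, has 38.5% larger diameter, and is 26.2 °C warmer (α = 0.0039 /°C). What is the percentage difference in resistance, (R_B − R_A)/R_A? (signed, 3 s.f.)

-71.6%

R ∝ ρL/d² with ρ ∝ (1+αΔT), so R_B/R_A = (1 − 50.6/100) × (1 + 38.5/100)⁻² × (1 + 0.0039×26.2)
= 0.494 × 0.5213 × 1.102 = 0.2838
(R_B − R_A)/R_A = 0.2838 − 1 = -71.6%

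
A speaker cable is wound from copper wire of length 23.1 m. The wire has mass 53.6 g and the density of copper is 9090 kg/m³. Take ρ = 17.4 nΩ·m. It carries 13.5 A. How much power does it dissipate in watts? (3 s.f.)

ρ = 17.4 nΩ·m = 1.74×10^-8 Ω·m
A = m/(density·L) = 0.0536/(9090×23.1) = 2.5526e-07 m²
R = ρL/A = (1.74×10^-8)(23.1)/(2.5526e-07) = 1.575 Ω
P = I²R = (13.5)² × 1.575 = 287 W

287 W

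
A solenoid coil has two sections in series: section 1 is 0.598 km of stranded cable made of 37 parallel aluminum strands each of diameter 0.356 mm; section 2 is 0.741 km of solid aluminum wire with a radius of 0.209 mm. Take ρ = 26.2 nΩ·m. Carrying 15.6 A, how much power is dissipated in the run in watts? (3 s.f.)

35500 W

ρ = 26.2 nΩ·m = 2.62×10^-8 Ω·m
Section 1: A_strand = π(1.7800e-04)² = 9.954e-08 m²; R₁ = ρL/(N·A_s) = (2.62×10^-8)(598)/(37×9.954e-08) = 4.254 Ω
Section 2: A = πr² = π(2.0900e-04 m)² = 1.372e-07 m²
R₂ = (2.62×10^-8)(741)/(1.372e-07) = 141.5 Ω
R = R₁ + R₂ = 145.7 Ω
P = I²R = (15.6)² × 145.7 = 35500 W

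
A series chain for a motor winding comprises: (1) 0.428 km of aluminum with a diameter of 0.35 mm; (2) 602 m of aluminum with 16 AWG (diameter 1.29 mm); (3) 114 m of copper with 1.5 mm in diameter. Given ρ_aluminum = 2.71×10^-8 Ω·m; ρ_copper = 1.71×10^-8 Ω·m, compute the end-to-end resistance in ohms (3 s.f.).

134 Ω

Seg 1: A = π(d/2)² = π(1.7500e-04 m)² = 9.621e-08 m²
R_1 = (2.71×10^-8)(428)/(9.621e-08) = 120.6 Ω
Seg 2: A = π(1.29/2 mm)² = π(6.4500e-04 m)² = 1.307e-06 m²
R_2 = (2.71×10^-8)(602)/(1.307e-06) = 12.48 Ω
Seg 3: A = π(d/2)² = π(7.5000e-04 m)² = 1.767e-06 m²
R_3 = (1.71×10^-8)(114)/(1.767e-06) = 1.103 Ω
R_total = R_1 + R_2 + R_3 = 134 Ω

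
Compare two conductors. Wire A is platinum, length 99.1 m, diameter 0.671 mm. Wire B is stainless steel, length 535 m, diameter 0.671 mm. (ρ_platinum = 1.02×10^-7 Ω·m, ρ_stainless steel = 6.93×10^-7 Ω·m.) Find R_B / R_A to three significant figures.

36.7

R ∝ ρL/d², so R_B/R_A = (ρ_B/ρ_A) × (L_B/L_A)
= (6.93×10^-7/1.02×10^-7) × (535/99.1) = 36.7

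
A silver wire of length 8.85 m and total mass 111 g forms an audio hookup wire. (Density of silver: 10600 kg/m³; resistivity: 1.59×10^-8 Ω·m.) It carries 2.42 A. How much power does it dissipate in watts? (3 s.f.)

0.696 W

A = m/(density·L) = 0.111/(10600×8.85) = 1.1832e-06 m²
R = ρL/A = (1.59×10^-8)(8.85)/(1.1832e-06) = 0.1189 Ω
P = I²R = (2.42)² × 0.1189 = 0.696 W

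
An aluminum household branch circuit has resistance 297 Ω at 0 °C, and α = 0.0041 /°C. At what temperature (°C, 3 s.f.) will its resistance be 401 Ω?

85.4 °C

R = R₀(1 + α(T − T₀)) ⇒ T = T₀ + (R/R₀ − 1)/α
T = 0 + (401/297 − 1)/0.0041 = 0 + (0.3502)/0.0041 = 85.4 °C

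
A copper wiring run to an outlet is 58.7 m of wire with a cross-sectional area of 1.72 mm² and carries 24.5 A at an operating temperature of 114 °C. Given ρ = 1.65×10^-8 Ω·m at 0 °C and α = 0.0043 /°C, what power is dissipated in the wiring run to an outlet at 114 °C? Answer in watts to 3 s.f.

504 W

A = 1.72 mm² = 1.720e-06 m²
R₍0₎ = ρL/A = (1.65×10^-8)(58.7)/(1.720e-06) = 0.5631 Ω
R₍114₎ = R₍0₎(1 + αΔT) = 0.5631 × (1 + 0.0043×114) = 0.8391 Ω
P = I²R = (24.5)² × 0.8391 = 504 W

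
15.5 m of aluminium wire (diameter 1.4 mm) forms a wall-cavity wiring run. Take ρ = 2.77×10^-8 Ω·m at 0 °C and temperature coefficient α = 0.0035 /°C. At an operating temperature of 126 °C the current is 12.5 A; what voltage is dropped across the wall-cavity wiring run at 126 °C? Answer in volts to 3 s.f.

A = π(d/2)² = π(7.0000e-04 m)² = 1.539e-06 m²
R₍0₎ = ρL/A = (2.77×10^-8)(15.5)/(1.539e-06) = 0.2789 Ω
R₍126₎ = R₍0₎(1 + αΔT) = 0.2789 × (1 + 0.0035×126) = 0.4019 Ω
V = IR = 12.5 × 0.4019 = 5.02 V

5.02 V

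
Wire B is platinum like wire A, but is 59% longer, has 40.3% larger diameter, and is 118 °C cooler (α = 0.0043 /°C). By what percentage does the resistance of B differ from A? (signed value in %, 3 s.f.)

R ∝ ρL/d² with ρ ∝ (1+αΔT), so R_B/R_A = (1 + 59/100) × (1 + 40.3/100)⁻² × (1 − 0.0043×118)
= 1.59 × 0.508 × 0.4926 = 0.3979
(R_B − R_A)/R_A = 0.3979 − 1 = -60.2%

-60.2%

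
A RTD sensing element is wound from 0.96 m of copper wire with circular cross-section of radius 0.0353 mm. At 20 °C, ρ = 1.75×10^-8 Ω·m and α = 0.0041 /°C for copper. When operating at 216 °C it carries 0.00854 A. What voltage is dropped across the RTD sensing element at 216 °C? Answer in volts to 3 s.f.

A = πr² = π(3.5300e-05 m)² = 3.915e-09 m²
R₍20₎ = ρL/A = (1.75×10^-8)(0.96)/(3.915e-09) = 4.292 Ω
R₍216₎ = R₍20₎(1 + αΔT) = 4.292 × (1 + 0.0041×196) = 7.74 Ω
V = IR = 0.00854 × 7.74 = 0.0661 V

0.0661 V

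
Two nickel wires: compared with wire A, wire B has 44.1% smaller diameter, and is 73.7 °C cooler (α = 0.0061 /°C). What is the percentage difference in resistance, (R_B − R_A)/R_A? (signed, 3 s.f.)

R ∝ ρL/d² with ρ ∝ (1+αΔT), so R_B/R_A = (1 − 44.1/100)⁻² × (1 − 0.0061×73.7)
= 3.2 × 0.5504 = 1.762
(R_B − R_A)/R_A = 1.762 − 1 = 76.1%

76.1%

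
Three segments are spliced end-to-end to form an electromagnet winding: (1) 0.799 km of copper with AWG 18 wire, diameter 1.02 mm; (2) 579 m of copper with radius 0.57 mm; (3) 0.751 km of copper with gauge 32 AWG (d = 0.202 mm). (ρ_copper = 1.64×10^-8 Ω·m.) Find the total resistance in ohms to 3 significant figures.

Seg 1: A = π(1.02/2 mm)² = π(5.1000e-04 m)² = 8.171e-07 m²
R_1 = (1.64×10^-8)(799)/(8.171e-07) = 16.04 Ω
Seg 2: A = πr² = π(5.7000e-04 m)² = 1.021e-06 m²
R_2 = (1.64×10^-8)(579)/(1.021e-06) = 9.303 Ω
Seg 3: A = π(0.202/2 mm)² = π(1.0100e-04 m)² = 3.205e-08 m²
R_3 = (1.64×10^-8)(751)/(3.205e-08) = 384.3 Ω
R_total = R_1 + R_2 + R_3 = 410 Ω

410 Ω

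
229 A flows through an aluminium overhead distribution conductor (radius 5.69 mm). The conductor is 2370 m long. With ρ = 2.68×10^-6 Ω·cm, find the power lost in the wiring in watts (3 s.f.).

ρ = 2.68×10^-6 Ω·cm = 2.68×10^-8 Ω·m
A = πr² = π(5.6900e-03 m)² = 1.017e-04 m²
R = ρL/A = (2.68×10^-8)(2370)/(1.017e-04) = 0.6245 Ω
P = I²R = (229)² × 0.6245 = 32700 W

32700 W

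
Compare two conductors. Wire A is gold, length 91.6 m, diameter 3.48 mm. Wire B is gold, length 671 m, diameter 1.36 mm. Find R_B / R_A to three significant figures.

R ∝ ρL/d², so R_B/R_A = (L_B/L_A) × (d_A/d_B)²
= (671/91.6) × (3.48/1.36)² = 48.0

48.0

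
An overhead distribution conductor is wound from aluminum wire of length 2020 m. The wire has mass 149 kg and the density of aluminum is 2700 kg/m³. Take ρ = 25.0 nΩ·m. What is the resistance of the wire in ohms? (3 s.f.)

ρ = 25.0 nΩ·m = 2.50×10^-8 Ω·m
A = m/(density·L) = 149/(2700×2020) = 2.7319e-05 m²
R = ρL/A = (2.50×10^-8)(2020)/(2.7319e-05) = 1.85 Ω

1.85 Ω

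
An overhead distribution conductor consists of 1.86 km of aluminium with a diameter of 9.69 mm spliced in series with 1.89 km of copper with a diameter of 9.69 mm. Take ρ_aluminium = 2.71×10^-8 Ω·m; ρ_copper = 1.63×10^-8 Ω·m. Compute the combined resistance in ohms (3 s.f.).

Segment 1: A = π(d/2)² = π(4.8450e-03 m)² = 7.375e-05 m²
R₁ = ρL/A = (2.71×10^-8)(1860)/(7.375e-05) = 0.6835 Ω
R₂ = (1.63×10^-8)(1890)/(7.375e-05) = 0.4177 Ω
R = R₁ + R₂ = 1.10 Ω

1.10 Ω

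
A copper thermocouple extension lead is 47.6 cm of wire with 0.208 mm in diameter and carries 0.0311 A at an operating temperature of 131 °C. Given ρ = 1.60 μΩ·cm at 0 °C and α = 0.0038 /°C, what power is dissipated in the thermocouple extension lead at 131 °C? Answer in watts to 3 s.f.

ρ = 1.60 μΩ·cm = 1.60×10^-8 Ω·m
A = π(d/2)² = π(1.0400e-04 m)² = 3.398e-08 m²
R₍0₎ = ρL/A = (1.60×10^-8)(0.476)/(3.398e-08) = 0.2241 Ω
R₍131₎ = R₍0₎(1 + αΔT) = 0.2241 × (1 + 0.0038×131) = 0.3357 Ω
P = I²R = (0.0311)² × 0.3357 = 3.25×10^-4 W

3.25×10^-4 W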